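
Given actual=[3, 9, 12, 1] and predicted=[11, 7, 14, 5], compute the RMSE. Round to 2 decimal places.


MSE = 22.0000. RMSE = sqrt(22.0000) = 4.69.

4.69


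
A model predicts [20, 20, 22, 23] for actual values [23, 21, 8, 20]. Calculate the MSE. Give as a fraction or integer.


MSE = (1/4) * ((23-20)^2=9 + (21-20)^2=1 + (8-22)^2=196 + (20-23)^2=9). Sum = 215. MSE = 215/4.

215/4


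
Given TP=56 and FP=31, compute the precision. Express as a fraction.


Precision = TP / (TP + FP) = 56 / 87 = 56/87.

56/87


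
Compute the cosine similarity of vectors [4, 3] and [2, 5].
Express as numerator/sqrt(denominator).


dot = 23. |a|^2 = 25, |b|^2 = 29. cos = 23/sqrt(725).

23/sqrt(725)


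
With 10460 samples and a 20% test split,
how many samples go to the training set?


Test set = 10460 * 20% = 2092. Training set = 10460 - 2092 = 8368.

8368


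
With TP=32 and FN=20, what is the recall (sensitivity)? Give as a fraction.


Recall = TP / (TP + FN) = 32 / 52 = 8/13.

8/13


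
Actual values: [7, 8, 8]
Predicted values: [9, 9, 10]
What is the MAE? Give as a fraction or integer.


MAE = (1/3) * (|7-9|=2 + |8-9|=1 + |8-10|=2). Sum = 5. MAE = 5/3.

5/3


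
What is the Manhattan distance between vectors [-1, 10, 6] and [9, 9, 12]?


d = sum of absolute differences: |-1-9|=10 + |10-9|=1 + |6-12|=6 = 17.

17


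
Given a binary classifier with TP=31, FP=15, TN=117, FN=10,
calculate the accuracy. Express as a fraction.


Accuracy = (TP + TN) / (TP + TN + FP + FN) = (31 + 117) / 173 = 148/173.

148/173


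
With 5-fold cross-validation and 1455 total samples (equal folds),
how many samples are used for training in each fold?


Each validation fold has 1455/5 = 291 samples. Training set = 1455 - 291 = 1164.

1164


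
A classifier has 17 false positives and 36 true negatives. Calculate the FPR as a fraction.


FPR = FP / (FP + TN) = 17 / 53 = 17/53.

17/53


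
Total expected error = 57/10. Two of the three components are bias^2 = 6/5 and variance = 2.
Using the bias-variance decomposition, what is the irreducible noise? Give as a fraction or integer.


Total error = bias^2 + variance + irreducible noise. So irreducible noise = 57/10 - 6/5 - 2 = 5/2.

5/2


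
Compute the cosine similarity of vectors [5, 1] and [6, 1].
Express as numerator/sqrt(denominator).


dot = 31. |a|^2 = 26, |b|^2 = 37. cos = 31/sqrt(962).

31/sqrt(962)


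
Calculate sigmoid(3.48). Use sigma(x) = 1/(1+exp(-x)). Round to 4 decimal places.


sigma(3.48) = 1/(1+e^(-3.48)) = 1/(1+0.030807) = 1/1.030807 = 0.9701.

0.9701


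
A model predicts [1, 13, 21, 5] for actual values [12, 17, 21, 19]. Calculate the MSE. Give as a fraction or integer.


MSE = (1/4) * ((12-1)^2=121 + (17-13)^2=16 + (21-21)^2=0 + (19-5)^2=196). Sum = 333. MSE = 333/4.

333/4


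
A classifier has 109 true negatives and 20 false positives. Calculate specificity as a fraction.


Specificity = TN / (TN + FP) = 109 / 129 = 109/129.

109/129


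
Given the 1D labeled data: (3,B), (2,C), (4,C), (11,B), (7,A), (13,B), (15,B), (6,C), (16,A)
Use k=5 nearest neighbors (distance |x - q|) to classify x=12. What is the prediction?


Distances: |3-12|=9, |2-12|=10, |4-12|=8, |11-12|=1, |7-12|=5, |13-12|=1, |15-12|=3, |6-12|=6, |16-12|=4. 5 nearest: (11,B), (13,B), (15,B), (16,A), (7,A). Counts: {'B': 3, 'A': 2}. Majority class: B.

B


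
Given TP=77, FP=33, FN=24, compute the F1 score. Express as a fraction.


Precision = 77/110 = 7/10. Recall = 77/101 = 77/101. F1 = 2*P*R/(P+R) = 154/211.

154/211


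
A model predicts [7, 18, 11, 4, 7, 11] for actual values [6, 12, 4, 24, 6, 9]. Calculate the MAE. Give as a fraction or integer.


MAE = (1/6) * (|6-7|=1 + |12-18|=6 + |4-11|=7 + |24-4|=20 + |6-7|=1 + |9-11|=2). Sum = 37. MAE = 37/6.

37/6


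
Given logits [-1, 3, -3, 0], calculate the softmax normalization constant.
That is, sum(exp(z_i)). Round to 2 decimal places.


Denom = e^-1=0.3679 + e^3=20.0855 + e^-3=0.0498 + e^0=1.0000. Sum = 21.5032, which rounds to 21.50.

21.50


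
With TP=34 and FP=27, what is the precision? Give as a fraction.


Precision = TP / (TP + FP) = 34 / 61 = 34/61.

34/61


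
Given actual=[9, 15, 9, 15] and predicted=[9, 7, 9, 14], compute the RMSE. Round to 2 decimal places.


MSE = 16.2500. RMSE = sqrt(16.2500) = 4.03.

4.03


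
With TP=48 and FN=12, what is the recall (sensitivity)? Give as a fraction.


Recall = TP / (TP + FN) = 48 / 60 = 4/5.

4/5


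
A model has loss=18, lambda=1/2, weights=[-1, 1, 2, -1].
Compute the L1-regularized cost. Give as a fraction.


L1 norm = sum(|w|) = 5. J = 18 + 1/2 * 5 = 41/2.

41/2


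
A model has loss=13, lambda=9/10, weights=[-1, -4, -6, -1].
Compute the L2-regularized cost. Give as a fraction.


L2 sq norm = sum(w^2) = 54. J = 13 + 9/10 * 54 = 308/5.

308/5


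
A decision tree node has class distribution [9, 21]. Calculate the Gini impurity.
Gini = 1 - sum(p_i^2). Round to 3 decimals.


Total = 30. Proportions: 9/30, 21/30. sum(p_i^2) = 0.5800. Gini = 1 - 0.5800 = 0.4200, which rounds to 0.420.

0.420


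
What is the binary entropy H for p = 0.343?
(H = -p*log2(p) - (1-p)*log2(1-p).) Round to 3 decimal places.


H = -0.343*log2(0.343) - 0.657*log2(0.657) = 0.928.

0.928


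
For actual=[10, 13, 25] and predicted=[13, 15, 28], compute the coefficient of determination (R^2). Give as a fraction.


Mean(y) = 16. SS_res = 22. SS_tot = 126. R^2 = 1 - 22/(126) = 52/63.

52/63


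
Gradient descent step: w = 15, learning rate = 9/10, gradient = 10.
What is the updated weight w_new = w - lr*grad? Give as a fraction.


w_new = 15 - 9/10 * 10 = 15 - 9 = 6.

6


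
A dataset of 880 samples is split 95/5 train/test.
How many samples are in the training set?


Test set = 880 * 5% = 44. Training set = 880 - 44 = 836.

836


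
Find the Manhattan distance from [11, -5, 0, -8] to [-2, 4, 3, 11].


d = sum of absolute differences: |11--2|=13 + |-5-4|=9 + |0-3|=3 + |-8-11|=19 = 44.

44


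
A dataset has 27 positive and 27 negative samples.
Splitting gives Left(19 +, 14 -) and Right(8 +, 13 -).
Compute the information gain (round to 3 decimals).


H(parent) = 1.0000. H(left) = 0.9834, H(right) = 0.9587. Weighted = (33/54)*0.9834 + (21/54)*0.9587 = 0.9738. IG = 1.0000 - 0.9738 = 0.0262, which rounds to 0.026.

0.026


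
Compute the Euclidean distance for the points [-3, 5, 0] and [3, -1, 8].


d = sqrt(sum of squared differences). (-3-3)^2=36, (5--1)^2=36, (0-8)^2=64. Sum = 136.

sqrt(136)


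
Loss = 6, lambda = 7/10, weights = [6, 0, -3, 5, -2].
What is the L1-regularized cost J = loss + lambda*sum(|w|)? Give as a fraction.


L1 norm = sum(|w|) = 16. J = 6 + 7/10 * 16 = 86/5.

86/5


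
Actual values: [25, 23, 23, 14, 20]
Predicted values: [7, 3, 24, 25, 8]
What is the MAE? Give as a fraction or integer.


MAE = (1/5) * (|25-7|=18 + |23-3|=20 + |23-24|=1 + |14-25|=11 + |20-8|=12). Sum = 62. MAE = 62/5.

62/5


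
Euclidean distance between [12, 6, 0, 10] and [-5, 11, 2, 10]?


d = sqrt(sum of squared differences). (12--5)^2=289, (6-11)^2=25, (0-2)^2=4, (10-10)^2=0. Sum = 318.

sqrt(318)


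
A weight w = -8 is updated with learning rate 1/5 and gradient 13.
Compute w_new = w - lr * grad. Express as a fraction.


w_new = -8 - 1/5 * 13 = -8 - 13/5 = -53/5.

-53/5


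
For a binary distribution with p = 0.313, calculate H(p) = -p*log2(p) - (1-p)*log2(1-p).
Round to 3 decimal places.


H = -0.313*log2(0.313) - 0.687*log2(0.687) = 0.897.

0.897


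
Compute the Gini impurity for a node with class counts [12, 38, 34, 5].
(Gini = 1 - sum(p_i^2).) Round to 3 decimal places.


Total = 89. Proportions: 12/89, 38/89, 34/89, 5/89. sum(p_i^2) = 0.3496. Gini = 1 - 0.3496 = 0.6504, which rounds to 0.650.

0.650


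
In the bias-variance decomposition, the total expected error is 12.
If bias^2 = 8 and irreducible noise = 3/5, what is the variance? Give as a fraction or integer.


Total error = bias^2 + variance + irreducible noise. So variance = 12 - 8 - 3/5 = 17/5.

17/5


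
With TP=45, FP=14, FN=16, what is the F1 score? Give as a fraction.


Precision = 45/59 = 45/59. Recall = 45/61 = 45/61. F1 = 2*P*R/(P+R) = 3/4.

3/4


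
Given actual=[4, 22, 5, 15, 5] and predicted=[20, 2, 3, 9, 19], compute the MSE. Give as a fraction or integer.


MSE = (1/5) * ((4-20)^2=256 + (22-2)^2=400 + (5-3)^2=4 + (15-9)^2=36 + (5-19)^2=196). Sum = 892. MSE = 892/5.

892/5


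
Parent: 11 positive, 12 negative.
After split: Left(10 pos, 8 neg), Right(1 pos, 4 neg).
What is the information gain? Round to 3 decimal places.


H(parent) = 0.9986. H(left) = 0.9911, H(right) = 0.7219. Weighted = (18/23)*0.9911 + (5/23)*0.7219 = 0.9326. IG = 0.9986 - 0.9326 = 0.0660, which rounds to 0.066.

0.066


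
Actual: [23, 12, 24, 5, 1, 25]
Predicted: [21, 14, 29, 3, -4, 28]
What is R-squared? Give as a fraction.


Mean(y) = 15. SS_res = 71. SS_tot = 550. R^2 = 1 - 71/(550) = 479/550.

479/550


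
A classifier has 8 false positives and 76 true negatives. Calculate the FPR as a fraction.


FPR = FP / (FP + TN) = 8 / 84 = 2/21.

2/21


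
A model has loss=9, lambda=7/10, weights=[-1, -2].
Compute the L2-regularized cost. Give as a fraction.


L2 sq norm = sum(w^2) = 5. J = 9 + 7/10 * 5 = 25/2.

25/2


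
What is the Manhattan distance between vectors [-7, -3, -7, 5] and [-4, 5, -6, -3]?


d = sum of absolute differences: |-7--4|=3 + |-3-5|=8 + |-7--6|=1 + |5--3|=8 = 20.

20


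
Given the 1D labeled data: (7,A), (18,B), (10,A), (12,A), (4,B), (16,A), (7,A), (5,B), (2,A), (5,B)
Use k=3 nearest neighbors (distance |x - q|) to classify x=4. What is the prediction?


Distances: |7-4|=3, |18-4|=14, |10-4|=6, |12-4|=8, |4-4|=0, |16-4|=12, |7-4|=3, |5-4|=1, |2-4|=2, |5-4|=1. 3 nearest: (4,B), (5,B), (5,B). Counts: {'B': 3}. Majority class: B.

B


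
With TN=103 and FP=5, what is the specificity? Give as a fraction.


Specificity = TN / (TN + FP) = 103 / 108 = 103/108.

103/108


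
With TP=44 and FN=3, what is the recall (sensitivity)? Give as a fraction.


Recall = TP / (TP + FN) = 44 / 47 = 44/47.

44/47


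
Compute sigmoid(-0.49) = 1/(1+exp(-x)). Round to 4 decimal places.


sigma(-0.49) = 1/(1+e^(0.49)) = 1/(1+1.632316) = 1/2.632316 = 0.3799.

0.3799


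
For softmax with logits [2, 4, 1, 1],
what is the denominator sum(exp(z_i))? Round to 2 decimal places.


Denom = e^2=7.3891 + e^4=54.5982 + e^1=2.7183 + e^1=2.7183. Sum = 67.4239, which rounds to 67.42.

67.42


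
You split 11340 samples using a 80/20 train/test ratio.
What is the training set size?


Test set = 11340 * 20% = 2268. Training set = 11340 - 2268 = 9072.

9072


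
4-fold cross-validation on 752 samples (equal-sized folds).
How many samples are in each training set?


Each validation fold has 752/4 = 188 samples. Training set = 752 - 188 = 564.

564


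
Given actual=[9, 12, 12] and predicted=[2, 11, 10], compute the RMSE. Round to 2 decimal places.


MSE = 18.0000. RMSE = sqrt(18.0000) = 4.24.

4.24


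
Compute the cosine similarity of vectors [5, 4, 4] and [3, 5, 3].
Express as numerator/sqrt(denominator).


dot = 47. |a|^2 = 57, |b|^2 = 43. cos = 47/sqrt(2451).

47/sqrt(2451)


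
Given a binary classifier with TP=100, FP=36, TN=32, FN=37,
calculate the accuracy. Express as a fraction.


Accuracy = (TP + TN) / (TP + TN + FP + FN) = (100 + 32) / 205 = 132/205.

132/205


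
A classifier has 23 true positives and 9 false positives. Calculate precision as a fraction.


Precision = TP / (TP + FP) = 23 / 32 = 23/32.

23/32


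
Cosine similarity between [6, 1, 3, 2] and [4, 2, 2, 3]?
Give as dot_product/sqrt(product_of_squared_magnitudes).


dot = 38. |a|^2 = 50, |b|^2 = 33. cos = 38/sqrt(1650).

38/sqrt(1650)


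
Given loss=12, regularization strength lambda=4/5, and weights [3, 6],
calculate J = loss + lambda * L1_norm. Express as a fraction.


L1 norm = sum(|w|) = 9. J = 12 + 4/5 * 9 = 96/5.

96/5


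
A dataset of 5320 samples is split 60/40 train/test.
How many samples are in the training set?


Test set = 5320 * 40% = 2128. Training set = 5320 - 2128 = 3192.

3192


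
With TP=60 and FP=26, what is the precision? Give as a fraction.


Precision = TP / (TP + FP) = 60 / 86 = 30/43.

30/43


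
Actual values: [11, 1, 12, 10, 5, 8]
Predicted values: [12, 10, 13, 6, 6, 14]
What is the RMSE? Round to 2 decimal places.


MSE = 22.6667. RMSE = sqrt(22.6667) = 4.76.

4.76


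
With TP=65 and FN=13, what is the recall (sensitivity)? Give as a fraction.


Recall = TP / (TP + FN) = 65 / 78 = 5/6.

5/6


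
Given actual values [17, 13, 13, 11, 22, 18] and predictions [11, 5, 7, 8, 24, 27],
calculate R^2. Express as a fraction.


Mean(y) = 47/3. SS_res = 230. SS_tot = 250/3. R^2 = 1 - 230/(250/3) = -44/25.

-44/25


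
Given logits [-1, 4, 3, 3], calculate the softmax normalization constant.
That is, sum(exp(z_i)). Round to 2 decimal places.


Denom = e^-1=0.3679 + e^4=54.5982 + e^3=20.0855 + e^3=20.0855. Sum = 95.1371, which rounds to 95.14.

95.14


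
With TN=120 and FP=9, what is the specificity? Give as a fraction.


Specificity = TN / (TN + FP) = 120 / 129 = 40/43.

40/43


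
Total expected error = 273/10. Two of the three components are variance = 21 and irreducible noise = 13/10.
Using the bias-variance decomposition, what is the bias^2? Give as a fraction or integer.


Total error = bias^2 + variance + irreducible noise. So bias^2 = 273/10 - 21 - 13/10 = 5.

5


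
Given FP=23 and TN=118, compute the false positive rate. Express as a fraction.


FPR = FP / (FP + TN) = 23 / 141 = 23/141.

23/141


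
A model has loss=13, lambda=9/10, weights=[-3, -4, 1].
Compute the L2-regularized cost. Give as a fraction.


L2 sq norm = sum(w^2) = 26. J = 13 + 9/10 * 26 = 182/5.

182/5


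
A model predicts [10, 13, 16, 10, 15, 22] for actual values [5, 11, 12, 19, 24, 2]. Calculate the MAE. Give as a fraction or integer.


MAE = (1/6) * (|5-10|=5 + |11-13|=2 + |12-16|=4 + |19-10|=9 + |24-15|=9 + |2-22|=20). Sum = 49. MAE = 49/6.

49/6


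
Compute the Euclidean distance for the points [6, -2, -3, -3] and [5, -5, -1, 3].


d = sqrt(sum of squared differences). (6-5)^2=1, (-2--5)^2=9, (-3--1)^2=4, (-3-3)^2=36. Sum = 50.

sqrt(50)


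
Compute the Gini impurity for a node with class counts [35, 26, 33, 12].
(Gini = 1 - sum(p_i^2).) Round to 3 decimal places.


Total = 106. Proportions: 35/106, 26/106, 33/106, 12/106. sum(p_i^2) = 0.2789. Gini = 1 - 0.2789 = 0.7211, which rounds to 0.721.

0.721


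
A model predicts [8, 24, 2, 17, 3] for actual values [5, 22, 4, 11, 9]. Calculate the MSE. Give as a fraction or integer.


MSE = (1/5) * ((5-8)^2=9 + (22-24)^2=4 + (4-2)^2=4 + (11-17)^2=36 + (9-3)^2=36). Sum = 89. MSE = 89/5.

89/5


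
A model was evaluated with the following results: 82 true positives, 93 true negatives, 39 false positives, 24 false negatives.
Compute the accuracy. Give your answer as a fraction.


Accuracy = (TP + TN) / (TP + TN + FP + FN) = (82 + 93) / 238 = 25/34.

25/34


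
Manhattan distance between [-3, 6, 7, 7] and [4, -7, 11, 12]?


d = sum of absolute differences: |-3-4|=7 + |6--7|=13 + |7-11|=4 + |7-12|=5 = 29.

29


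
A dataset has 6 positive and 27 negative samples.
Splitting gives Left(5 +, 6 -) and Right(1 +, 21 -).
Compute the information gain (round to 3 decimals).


H(parent) = 0.6840. H(left) = 0.9940, H(right) = 0.2668. Weighted = (11/33)*0.9940 + (22/33)*0.2668 = 0.5092. IG = 0.6840 - 0.5092 = 0.1748, which rounds to 0.175.

0.175


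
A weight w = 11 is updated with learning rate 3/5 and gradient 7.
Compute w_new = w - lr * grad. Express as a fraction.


w_new = 11 - 3/5 * 7 = 11 - 21/5 = 34/5.

34/5


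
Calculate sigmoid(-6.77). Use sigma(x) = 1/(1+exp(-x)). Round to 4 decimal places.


sigma(-6.77) = 1/(1+e^(6.77)) = 1/(1+871.311894) = 1/872.311894 = 0.0011.

0.0011


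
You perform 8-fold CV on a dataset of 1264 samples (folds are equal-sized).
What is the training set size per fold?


Each validation fold has 1264/8 = 158 samples. Training set = 1264 - 158 = 1106.

1106


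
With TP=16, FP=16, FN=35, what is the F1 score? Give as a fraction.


Precision = 16/32 = 1/2. Recall = 16/51 = 16/51. F1 = 2*P*R/(P+R) = 32/83.

32/83


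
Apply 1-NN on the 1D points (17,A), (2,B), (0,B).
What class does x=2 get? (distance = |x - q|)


Distances: |17-2|=15, |2-2|=0, |0-2|=2. 1 nearest: (2,B). Counts: {'B': 1}. Majority class: B.

B


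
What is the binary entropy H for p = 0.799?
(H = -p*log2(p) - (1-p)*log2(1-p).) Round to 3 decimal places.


H = -0.799*log2(0.799) - 0.201*log2(0.201) = 0.724.

0.724


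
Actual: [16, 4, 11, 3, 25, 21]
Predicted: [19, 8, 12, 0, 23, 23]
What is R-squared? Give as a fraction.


Mean(y) = 40/3. SS_res = 43. SS_tot = 1204/3. R^2 = 1 - 43/(1204/3) = 25/28.

25/28


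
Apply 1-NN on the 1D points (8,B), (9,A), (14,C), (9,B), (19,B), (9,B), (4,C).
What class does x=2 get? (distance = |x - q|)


Distances: |8-2|=6, |9-2|=7, |14-2|=12, |9-2|=7, |19-2|=17, |9-2|=7, |4-2|=2. 1 nearest: (4,C). Counts: {'C': 1}. Majority class: C.

C


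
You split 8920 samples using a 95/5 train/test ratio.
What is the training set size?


Test set = 8920 * 5% = 446. Training set = 8920 - 446 = 8474.

8474


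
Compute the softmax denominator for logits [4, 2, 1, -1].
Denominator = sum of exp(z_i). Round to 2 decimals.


Denom = e^4=54.5982 + e^2=7.3891 + e^1=2.7183 + e^-1=0.3679. Sum = 65.0735, which rounds to 65.07.

65.07


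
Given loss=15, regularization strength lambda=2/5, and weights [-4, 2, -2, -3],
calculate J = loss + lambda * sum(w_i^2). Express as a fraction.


L2 sq norm = sum(w^2) = 33. J = 15 + 2/5 * 33 = 141/5.

141/5


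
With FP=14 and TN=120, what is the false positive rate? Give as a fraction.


FPR = FP / (FP + TN) = 14 / 134 = 7/67.

7/67


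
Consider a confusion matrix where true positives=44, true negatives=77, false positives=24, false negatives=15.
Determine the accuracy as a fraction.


Accuracy = (TP + TN) / (TP + TN + FP + FN) = (44 + 77) / 160 = 121/160.

121/160


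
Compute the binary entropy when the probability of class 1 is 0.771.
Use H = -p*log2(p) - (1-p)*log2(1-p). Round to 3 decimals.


H = -0.771*log2(0.771) - 0.229*log2(0.229) = 0.776.

0.776


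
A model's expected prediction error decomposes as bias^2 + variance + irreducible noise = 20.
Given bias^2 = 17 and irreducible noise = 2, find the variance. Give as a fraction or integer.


Total error = bias^2 + variance + irreducible noise. So variance = 20 - 17 - 2 = 1.

1


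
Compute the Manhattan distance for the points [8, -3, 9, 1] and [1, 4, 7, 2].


d = sum of absolute differences: |8-1|=7 + |-3-4|=7 + |9-7|=2 + |1-2|=1 = 17.

17


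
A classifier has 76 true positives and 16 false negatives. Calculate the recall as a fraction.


Recall = TP / (TP + FN) = 76 / 92 = 19/23.

19/23


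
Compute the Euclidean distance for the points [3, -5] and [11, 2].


d = sqrt(sum of squared differences). (3-11)^2=64, (-5-2)^2=49. Sum = 113.

sqrt(113)


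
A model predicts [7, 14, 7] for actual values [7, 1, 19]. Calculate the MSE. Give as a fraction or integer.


MSE = (1/3) * ((7-7)^2=0 + (1-14)^2=169 + (19-7)^2=144). Sum = 313. MSE = 313/3.

313/3


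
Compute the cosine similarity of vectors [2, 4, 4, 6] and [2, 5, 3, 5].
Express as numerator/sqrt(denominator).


dot = 66. |a|^2 = 72, |b|^2 = 63. cos = 66/sqrt(4536).

66/sqrt(4536)


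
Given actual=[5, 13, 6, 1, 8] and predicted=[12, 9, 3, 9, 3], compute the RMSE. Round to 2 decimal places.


MSE = 32.6000. RMSE = sqrt(32.6000) = 5.71.

5.71


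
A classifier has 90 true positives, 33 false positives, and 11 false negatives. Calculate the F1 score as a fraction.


Precision = 90/123 = 30/41. Recall = 90/101 = 90/101. F1 = 2*P*R/(P+R) = 45/56.

45/56


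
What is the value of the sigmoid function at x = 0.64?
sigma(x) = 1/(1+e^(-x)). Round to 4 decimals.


sigma(0.64) = 1/(1+e^(-0.64)) = 1/(1+0.527292) = 1/1.527292 = 0.6548.

0.6548


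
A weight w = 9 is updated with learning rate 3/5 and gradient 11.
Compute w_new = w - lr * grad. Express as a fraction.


w_new = 9 - 3/5 * 11 = 9 - 33/5 = 12/5.

12/5


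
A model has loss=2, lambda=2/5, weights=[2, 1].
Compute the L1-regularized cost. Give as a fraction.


L1 norm = sum(|w|) = 3. J = 2 + 2/5 * 3 = 16/5.

16/5


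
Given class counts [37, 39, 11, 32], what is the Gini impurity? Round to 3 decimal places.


Total = 119. Proportions: 37/119, 39/119, 11/119, 32/119. sum(p_i^2) = 0.2849. Gini = 1 - 0.2849 = 0.7151, which rounds to 0.715.

0.715


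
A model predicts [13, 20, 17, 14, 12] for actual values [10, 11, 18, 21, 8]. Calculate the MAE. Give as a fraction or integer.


MAE = (1/5) * (|10-13|=3 + |11-20|=9 + |18-17|=1 + |21-14|=7 + |8-12|=4). Sum = 24. MAE = 24/5.

24/5


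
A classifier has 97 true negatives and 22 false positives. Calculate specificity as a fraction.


Specificity = TN / (TN + FP) = 97 / 119 = 97/119.

97/119


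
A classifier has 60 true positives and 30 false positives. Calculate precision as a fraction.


Precision = TP / (TP + FP) = 60 / 90 = 2/3.

2/3


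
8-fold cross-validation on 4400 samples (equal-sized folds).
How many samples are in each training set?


Each validation fold has 4400/8 = 550 samples. Training set = 4400 - 550 = 3850.

3850


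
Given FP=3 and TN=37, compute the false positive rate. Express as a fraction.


FPR = FP / (FP + TN) = 3 / 40 = 3/40.

3/40


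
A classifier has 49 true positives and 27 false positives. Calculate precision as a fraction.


Precision = TP / (TP + FP) = 49 / 76 = 49/76.

49/76


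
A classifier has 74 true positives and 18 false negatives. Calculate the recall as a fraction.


Recall = TP / (TP + FN) = 74 / 92 = 37/46.

37/46


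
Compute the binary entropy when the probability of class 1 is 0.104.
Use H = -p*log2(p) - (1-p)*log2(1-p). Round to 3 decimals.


H = -0.104*log2(0.104) - 0.896*log2(0.896) = 0.482.

0.482


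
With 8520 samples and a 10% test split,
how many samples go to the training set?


Test set = 8520 * 10% = 852. Training set = 8520 - 852 = 7668.

7668


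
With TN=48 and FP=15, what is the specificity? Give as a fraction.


Specificity = TN / (TN + FP) = 48 / 63 = 16/21.

16/21


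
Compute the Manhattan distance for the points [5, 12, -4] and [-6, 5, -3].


d = sum of absolute differences: |5--6|=11 + |12-5|=7 + |-4--3|=1 = 19.

19


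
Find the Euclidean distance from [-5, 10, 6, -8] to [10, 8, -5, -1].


d = sqrt(sum of squared differences). (-5-10)^2=225, (10-8)^2=4, (6--5)^2=121, (-8--1)^2=49. Sum = 399.

sqrt(399)


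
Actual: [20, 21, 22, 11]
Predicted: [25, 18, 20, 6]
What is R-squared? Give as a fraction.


Mean(y) = 37/2. SS_res = 63. SS_tot = 77. R^2 = 1 - 63/(77) = 2/11.

2/11


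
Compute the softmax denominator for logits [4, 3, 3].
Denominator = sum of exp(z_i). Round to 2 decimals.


Denom = e^4=54.5982 + e^3=20.0855 + e^3=20.0855. Sum = 94.7692, which rounds to 94.77.

94.77


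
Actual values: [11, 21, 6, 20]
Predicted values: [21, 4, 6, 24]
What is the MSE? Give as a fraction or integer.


MSE = (1/4) * ((11-21)^2=100 + (21-4)^2=289 + (6-6)^2=0 + (20-24)^2=16). Sum = 405. MSE = 405/4.

405/4


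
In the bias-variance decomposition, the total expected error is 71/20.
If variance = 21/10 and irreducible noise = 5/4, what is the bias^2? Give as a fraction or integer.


Total error = bias^2 + variance + irreducible noise. So bias^2 = 71/20 - 21/10 - 5/4 = 1/5.

1/5


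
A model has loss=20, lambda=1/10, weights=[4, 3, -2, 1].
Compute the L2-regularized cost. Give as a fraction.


L2 sq norm = sum(w^2) = 30. J = 20 + 1/10 * 30 = 23.

23


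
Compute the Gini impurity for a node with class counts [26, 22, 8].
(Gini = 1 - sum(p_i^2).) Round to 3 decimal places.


Total = 56. Proportions: 26/56, 22/56, 8/56. sum(p_i^2) = 0.3903. Gini = 1 - 0.3903 = 0.6097, which rounds to 0.610.

0.610


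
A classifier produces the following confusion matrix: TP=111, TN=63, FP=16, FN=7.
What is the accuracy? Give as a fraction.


Accuracy = (TP + TN) / (TP + TN + FP + FN) = (111 + 63) / 197 = 174/197.

174/197


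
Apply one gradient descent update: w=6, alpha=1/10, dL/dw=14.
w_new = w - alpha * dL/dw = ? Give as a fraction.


w_new = 6 - 1/10 * 14 = 6 - 7/5 = 23/5.

23/5


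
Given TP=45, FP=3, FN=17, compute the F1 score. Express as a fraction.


Precision = 45/48 = 15/16. Recall = 45/62 = 45/62. F1 = 2*P*R/(P+R) = 9/11.

9/11


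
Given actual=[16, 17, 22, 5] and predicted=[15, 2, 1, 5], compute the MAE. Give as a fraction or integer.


MAE = (1/4) * (|16-15|=1 + |17-2|=15 + |22-1|=21 + |5-5|=0). Sum = 37. MAE = 37/4.

37/4


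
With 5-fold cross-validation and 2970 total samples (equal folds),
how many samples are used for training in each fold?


Each validation fold has 2970/5 = 594 samples. Training set = 2970 - 594 = 2376.

2376


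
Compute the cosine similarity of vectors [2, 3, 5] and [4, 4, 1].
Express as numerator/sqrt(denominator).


dot = 25. |a|^2 = 38, |b|^2 = 33. cos = 25/sqrt(1254).

25/sqrt(1254)


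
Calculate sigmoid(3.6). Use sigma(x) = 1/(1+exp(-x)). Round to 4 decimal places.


sigma(3.6) = 1/(1+e^(-3.6)) = 1/(1+0.027324) = 1/1.027324 = 0.9734.

0.9734


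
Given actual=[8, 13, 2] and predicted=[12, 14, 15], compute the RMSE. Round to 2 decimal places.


MSE = 62.0000. RMSE = sqrt(62.0000) = 7.87.

7.87


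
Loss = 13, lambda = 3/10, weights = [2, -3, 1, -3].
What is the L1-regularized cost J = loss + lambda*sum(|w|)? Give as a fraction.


L1 norm = sum(|w|) = 9. J = 13 + 3/10 * 9 = 157/10.

157/10


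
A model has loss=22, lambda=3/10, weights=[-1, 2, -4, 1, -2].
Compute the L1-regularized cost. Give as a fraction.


L1 norm = sum(|w|) = 10. J = 22 + 3/10 * 10 = 25.

25


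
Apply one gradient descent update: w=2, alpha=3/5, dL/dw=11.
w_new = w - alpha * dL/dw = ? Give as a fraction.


w_new = 2 - 3/5 * 11 = 2 - 33/5 = -23/5.

-23/5


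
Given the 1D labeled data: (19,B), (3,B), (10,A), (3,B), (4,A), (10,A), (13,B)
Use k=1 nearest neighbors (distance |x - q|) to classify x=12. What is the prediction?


Distances: |19-12|=7, |3-12|=9, |10-12|=2, |3-12|=9, |4-12|=8, |10-12|=2, |13-12|=1. 1 nearest: (13,B). Counts: {'B': 1}. Majority class: B.

B


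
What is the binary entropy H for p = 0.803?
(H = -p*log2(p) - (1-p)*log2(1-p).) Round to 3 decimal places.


H = -0.803*log2(0.803) - 0.197*log2(0.197) = 0.716.

0.716


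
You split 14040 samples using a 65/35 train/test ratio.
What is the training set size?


Test set = 14040 * 35% = 4914. Training set = 14040 - 4914 = 9126.

9126


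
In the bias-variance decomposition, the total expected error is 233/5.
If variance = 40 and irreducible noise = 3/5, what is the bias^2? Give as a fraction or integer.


Total error = bias^2 + variance + irreducible noise. So bias^2 = 233/5 - 40 - 3/5 = 6.

6


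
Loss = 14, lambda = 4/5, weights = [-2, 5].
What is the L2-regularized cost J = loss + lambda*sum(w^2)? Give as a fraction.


L2 sq norm = sum(w^2) = 29. J = 14 + 4/5 * 29 = 186/5.

186/5


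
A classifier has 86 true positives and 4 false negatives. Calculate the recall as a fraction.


Recall = TP / (TP + FN) = 86 / 90 = 43/45.

43/45


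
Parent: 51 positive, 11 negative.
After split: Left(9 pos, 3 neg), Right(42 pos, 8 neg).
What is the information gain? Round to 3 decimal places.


H(parent) = 0.6744. H(left) = 0.8113, H(right) = 0.6343. Weighted = (12/62)*0.8113 + (50/62)*0.6343 = 0.6686. IG = 0.6744 - 0.6686 = 0.0058, which rounds to 0.006.

0.006


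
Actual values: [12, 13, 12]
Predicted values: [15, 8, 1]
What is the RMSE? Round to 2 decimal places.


MSE = 51.6667. RMSE = sqrt(51.6667) = 7.19.

7.19


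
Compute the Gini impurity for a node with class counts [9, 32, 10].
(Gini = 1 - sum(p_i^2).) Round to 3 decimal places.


Total = 51. Proportions: 9/51, 32/51, 10/51. sum(p_i^2) = 0.4633. Gini = 1 - 0.4633 = 0.5367, which rounds to 0.537.

0.537


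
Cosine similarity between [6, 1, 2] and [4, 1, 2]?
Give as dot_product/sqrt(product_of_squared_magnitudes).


dot = 29. |a|^2 = 41, |b|^2 = 21. cos = 29/sqrt(861).

29/sqrt(861)


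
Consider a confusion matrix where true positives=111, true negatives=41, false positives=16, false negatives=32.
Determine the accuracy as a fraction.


Accuracy = (TP + TN) / (TP + TN + FP + FN) = (111 + 41) / 200 = 19/25.

19/25


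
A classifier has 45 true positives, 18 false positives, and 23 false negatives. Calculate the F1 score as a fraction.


Precision = 45/63 = 5/7. Recall = 45/68 = 45/68. F1 = 2*P*R/(P+R) = 90/131.

90/131


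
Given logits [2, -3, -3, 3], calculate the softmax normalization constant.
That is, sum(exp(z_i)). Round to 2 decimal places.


Denom = e^2=7.3891 + e^-3=0.0498 + e^-3=0.0498 + e^3=20.0855. Sum = 27.5742, which rounds to 27.57.

27.57


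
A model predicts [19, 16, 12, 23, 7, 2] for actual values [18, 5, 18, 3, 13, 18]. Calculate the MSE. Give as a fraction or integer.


MSE = (1/6) * ((18-19)^2=1 + (5-16)^2=121 + (18-12)^2=36 + (3-23)^2=400 + (13-7)^2=36 + (18-2)^2=256). Sum = 850. MSE = 425/3.

425/3


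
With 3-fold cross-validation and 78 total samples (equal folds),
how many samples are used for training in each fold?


Each validation fold has 78/3 = 26 samples. Training set = 78 - 26 = 52.

52


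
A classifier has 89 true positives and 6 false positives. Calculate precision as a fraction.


Precision = TP / (TP + FP) = 89 / 95 = 89/95.

89/95


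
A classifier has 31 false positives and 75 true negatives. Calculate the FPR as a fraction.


FPR = FP / (FP + TN) = 31 / 106 = 31/106.

31/106


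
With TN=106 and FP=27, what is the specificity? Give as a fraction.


Specificity = TN / (TN + FP) = 106 / 133 = 106/133.

106/133


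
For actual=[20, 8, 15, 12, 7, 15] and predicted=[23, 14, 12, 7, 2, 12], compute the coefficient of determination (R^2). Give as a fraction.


Mean(y) = 77/6. SS_res = 113. SS_tot = 713/6. R^2 = 1 - 113/(713/6) = 35/713.

35/713


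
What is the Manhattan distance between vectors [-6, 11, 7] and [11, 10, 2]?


d = sum of absolute differences: |-6-11|=17 + |11-10|=1 + |7-2|=5 = 23.

23


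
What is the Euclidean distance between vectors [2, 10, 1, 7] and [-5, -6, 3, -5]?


d = sqrt(sum of squared differences). (2--5)^2=49, (10--6)^2=256, (1-3)^2=4, (7--5)^2=144. Sum = 453.

sqrt(453)


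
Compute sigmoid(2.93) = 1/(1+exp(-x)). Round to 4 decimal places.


sigma(2.93) = 1/(1+e^(-2.93)) = 1/(1+0.053397) = 1/1.053397 = 0.9493.

0.9493


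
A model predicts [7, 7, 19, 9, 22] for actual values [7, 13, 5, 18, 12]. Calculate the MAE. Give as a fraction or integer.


MAE = (1/5) * (|7-7|=0 + |13-7|=6 + |5-19|=14 + |18-9|=9 + |12-22|=10). Sum = 39. MAE = 39/5.

39/5


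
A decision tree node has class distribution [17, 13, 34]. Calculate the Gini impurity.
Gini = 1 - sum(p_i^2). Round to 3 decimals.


Total = 64. Proportions: 17/64, 13/64, 34/64. sum(p_i^2) = 0.3940. Gini = 1 - 0.3940 = 0.6060, which rounds to 0.606.

0.606


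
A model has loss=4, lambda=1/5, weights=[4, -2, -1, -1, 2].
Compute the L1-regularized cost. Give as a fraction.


L1 norm = sum(|w|) = 10. J = 4 + 1/5 * 10 = 6.

6


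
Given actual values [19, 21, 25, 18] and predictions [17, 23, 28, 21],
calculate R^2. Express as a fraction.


Mean(y) = 83/4. SS_res = 26. SS_tot = 115/4. R^2 = 1 - 26/(115/4) = 11/115.

11/115


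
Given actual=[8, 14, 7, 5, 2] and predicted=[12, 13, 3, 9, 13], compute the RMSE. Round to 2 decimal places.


MSE = 34.0000. RMSE = sqrt(34.0000) = 5.83.

5.83


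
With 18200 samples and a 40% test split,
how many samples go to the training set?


Test set = 18200 * 40% = 7280. Training set = 18200 - 7280 = 10920.

10920


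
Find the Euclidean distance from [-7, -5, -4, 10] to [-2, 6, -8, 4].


d = sqrt(sum of squared differences). (-7--2)^2=25, (-5-6)^2=121, (-4--8)^2=16, (10-4)^2=36. Sum = 198.

sqrt(198)


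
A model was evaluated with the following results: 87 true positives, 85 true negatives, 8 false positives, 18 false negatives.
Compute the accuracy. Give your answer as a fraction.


Accuracy = (TP + TN) / (TP + TN + FP + FN) = (87 + 85) / 198 = 86/99.

86/99


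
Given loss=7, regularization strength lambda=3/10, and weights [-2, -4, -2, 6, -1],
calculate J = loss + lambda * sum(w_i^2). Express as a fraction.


L2 sq norm = sum(w^2) = 61. J = 7 + 3/10 * 61 = 253/10.

253/10


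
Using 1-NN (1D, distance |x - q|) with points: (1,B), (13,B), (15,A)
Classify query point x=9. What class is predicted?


Distances: |1-9|=8, |13-9|=4, |15-9|=6. 1 nearest: (13,B). Counts: {'B': 1}. Majority class: B.

B


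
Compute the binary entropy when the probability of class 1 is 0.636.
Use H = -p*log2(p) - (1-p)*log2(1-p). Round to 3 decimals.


H = -0.636*log2(0.636) - 0.364*log2(0.364) = 0.946.

0.946


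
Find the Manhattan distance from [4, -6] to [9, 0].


d = sum of absolute differences: |4-9|=5 + |-6-0|=6 = 11.

11


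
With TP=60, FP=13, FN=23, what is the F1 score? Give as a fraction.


Precision = 60/73 = 60/73. Recall = 60/83 = 60/83. F1 = 2*P*R/(P+R) = 10/13.

10/13


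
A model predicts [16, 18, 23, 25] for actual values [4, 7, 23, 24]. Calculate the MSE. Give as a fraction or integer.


MSE = (1/4) * ((4-16)^2=144 + (7-18)^2=121 + (23-23)^2=0 + (24-25)^2=1). Sum = 266. MSE = 133/2.

133/2


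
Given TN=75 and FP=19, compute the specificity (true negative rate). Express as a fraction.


Specificity = TN / (TN + FP) = 75 / 94 = 75/94.

75/94


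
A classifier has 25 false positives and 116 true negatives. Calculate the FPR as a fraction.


FPR = FP / (FP + TN) = 25 / 141 = 25/141.

25/141


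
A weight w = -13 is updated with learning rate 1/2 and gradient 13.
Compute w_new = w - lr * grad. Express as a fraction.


w_new = -13 - 1/2 * 13 = -13 - 13/2 = -39/2.

-39/2


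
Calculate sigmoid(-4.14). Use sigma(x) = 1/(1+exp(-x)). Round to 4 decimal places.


sigma(-4.14) = 1/(1+e^(4.14)) = 1/(1+62.802821) = 1/63.802821 = 0.0157.

0.0157


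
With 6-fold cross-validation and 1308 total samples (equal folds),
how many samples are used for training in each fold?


Each validation fold has 1308/6 = 218 samples. Training set = 1308 - 218 = 1090.

1090


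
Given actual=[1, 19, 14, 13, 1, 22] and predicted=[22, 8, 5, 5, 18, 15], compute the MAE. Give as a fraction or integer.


MAE = (1/6) * (|1-22|=21 + |19-8|=11 + |14-5|=9 + |13-5|=8 + |1-18|=17 + |22-15|=7). Sum = 73. MAE = 73/6.

73/6


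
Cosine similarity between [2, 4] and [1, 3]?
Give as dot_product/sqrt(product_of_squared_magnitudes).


dot = 14. |a|^2 = 20, |b|^2 = 10. cos = 14/sqrt(200).

14/sqrt(200)


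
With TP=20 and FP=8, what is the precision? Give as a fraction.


Precision = TP / (TP + FP) = 20 / 28 = 5/7.

5/7


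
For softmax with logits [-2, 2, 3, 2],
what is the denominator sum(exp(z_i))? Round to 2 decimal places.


Denom = e^-2=0.1353 + e^2=7.3891 + e^3=20.0855 + e^2=7.3891. Sum = 34.9990, which rounds to 35.00.

35.00


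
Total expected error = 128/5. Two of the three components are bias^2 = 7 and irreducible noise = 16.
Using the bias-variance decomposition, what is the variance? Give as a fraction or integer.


Total error = bias^2 + variance + irreducible noise. So variance = 128/5 - 7 - 16 = 13/5.

13/5


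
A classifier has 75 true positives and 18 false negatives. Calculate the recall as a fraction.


Recall = TP / (TP + FN) = 75 / 93 = 25/31.

25/31


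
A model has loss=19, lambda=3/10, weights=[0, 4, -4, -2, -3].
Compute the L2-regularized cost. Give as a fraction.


L2 sq norm = sum(w^2) = 45. J = 19 + 3/10 * 45 = 65/2.

65/2


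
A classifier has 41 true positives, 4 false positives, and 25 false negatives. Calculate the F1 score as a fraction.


Precision = 41/45 = 41/45. Recall = 41/66 = 41/66. F1 = 2*P*R/(P+R) = 82/111.

82/111


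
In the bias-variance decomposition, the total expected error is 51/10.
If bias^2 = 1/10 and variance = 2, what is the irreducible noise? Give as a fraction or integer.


Total error = bias^2 + variance + irreducible noise. So irreducible noise = 51/10 - 1/10 - 2 = 3.

3


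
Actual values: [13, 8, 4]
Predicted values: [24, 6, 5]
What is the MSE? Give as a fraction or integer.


MSE = (1/3) * ((13-24)^2=121 + (8-6)^2=4 + (4-5)^2=1). Sum = 126. MSE = 42.

42


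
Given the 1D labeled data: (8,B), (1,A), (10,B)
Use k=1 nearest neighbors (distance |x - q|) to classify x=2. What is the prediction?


Distances: |8-2|=6, |1-2|=1, |10-2|=8. 1 nearest: (1,A). Counts: {'A': 1}. Majority class: A.

A


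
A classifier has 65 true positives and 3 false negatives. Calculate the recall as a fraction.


Recall = TP / (TP + FN) = 65 / 68 = 65/68.

65/68


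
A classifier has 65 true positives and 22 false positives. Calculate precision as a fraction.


Precision = TP / (TP + FP) = 65 / 87 = 65/87.

65/87


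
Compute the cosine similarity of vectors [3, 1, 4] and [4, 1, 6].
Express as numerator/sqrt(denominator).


dot = 37. |a|^2 = 26, |b|^2 = 53. cos = 37/sqrt(1378).

37/sqrt(1378)


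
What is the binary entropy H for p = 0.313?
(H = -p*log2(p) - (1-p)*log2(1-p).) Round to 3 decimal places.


H = -0.313*log2(0.313) - 0.687*log2(0.687) = 0.897.

0.897


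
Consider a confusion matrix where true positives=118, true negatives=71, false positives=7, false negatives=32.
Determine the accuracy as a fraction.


Accuracy = (TP + TN) / (TP + TN + FP + FN) = (118 + 71) / 228 = 63/76.

63/76


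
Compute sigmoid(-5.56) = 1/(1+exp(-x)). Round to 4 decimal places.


sigma(-5.56) = 1/(1+e^(5.56)) = 1/(1+259.822836) = 1/260.822836 = 0.0038.

0.0038


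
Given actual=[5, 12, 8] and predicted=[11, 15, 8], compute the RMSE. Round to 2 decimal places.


MSE = 15.0000. RMSE = sqrt(15.0000) = 3.87.

3.87


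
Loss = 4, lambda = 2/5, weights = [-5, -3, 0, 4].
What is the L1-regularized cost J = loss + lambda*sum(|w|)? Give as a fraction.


L1 norm = sum(|w|) = 12. J = 4 + 2/5 * 12 = 44/5.

44/5


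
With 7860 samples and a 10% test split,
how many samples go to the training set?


Test set = 7860 * 10% = 786. Training set = 7860 - 786 = 7074.

7074


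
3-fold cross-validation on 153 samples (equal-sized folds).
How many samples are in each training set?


Each validation fold has 153/3 = 51 samples. Training set = 153 - 51 = 102.

102


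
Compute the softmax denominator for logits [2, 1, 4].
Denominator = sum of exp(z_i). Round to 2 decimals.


Denom = e^2=7.3891 + e^1=2.7183 + e^4=54.5982. Sum = 64.7056, which rounds to 64.71.

64.71


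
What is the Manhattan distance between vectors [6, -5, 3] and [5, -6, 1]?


d = sum of absolute differences: |6-5|=1 + |-5--6|=1 + |3-1|=2 = 4.

4


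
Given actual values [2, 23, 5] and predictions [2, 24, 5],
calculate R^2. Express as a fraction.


Mean(y) = 10. SS_res = 1. SS_tot = 258. R^2 = 1 - 1/(258) = 257/258.

257/258


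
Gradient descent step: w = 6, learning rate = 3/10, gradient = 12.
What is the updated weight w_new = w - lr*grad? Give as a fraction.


w_new = 6 - 3/10 * 12 = 6 - 18/5 = 12/5.

12/5
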